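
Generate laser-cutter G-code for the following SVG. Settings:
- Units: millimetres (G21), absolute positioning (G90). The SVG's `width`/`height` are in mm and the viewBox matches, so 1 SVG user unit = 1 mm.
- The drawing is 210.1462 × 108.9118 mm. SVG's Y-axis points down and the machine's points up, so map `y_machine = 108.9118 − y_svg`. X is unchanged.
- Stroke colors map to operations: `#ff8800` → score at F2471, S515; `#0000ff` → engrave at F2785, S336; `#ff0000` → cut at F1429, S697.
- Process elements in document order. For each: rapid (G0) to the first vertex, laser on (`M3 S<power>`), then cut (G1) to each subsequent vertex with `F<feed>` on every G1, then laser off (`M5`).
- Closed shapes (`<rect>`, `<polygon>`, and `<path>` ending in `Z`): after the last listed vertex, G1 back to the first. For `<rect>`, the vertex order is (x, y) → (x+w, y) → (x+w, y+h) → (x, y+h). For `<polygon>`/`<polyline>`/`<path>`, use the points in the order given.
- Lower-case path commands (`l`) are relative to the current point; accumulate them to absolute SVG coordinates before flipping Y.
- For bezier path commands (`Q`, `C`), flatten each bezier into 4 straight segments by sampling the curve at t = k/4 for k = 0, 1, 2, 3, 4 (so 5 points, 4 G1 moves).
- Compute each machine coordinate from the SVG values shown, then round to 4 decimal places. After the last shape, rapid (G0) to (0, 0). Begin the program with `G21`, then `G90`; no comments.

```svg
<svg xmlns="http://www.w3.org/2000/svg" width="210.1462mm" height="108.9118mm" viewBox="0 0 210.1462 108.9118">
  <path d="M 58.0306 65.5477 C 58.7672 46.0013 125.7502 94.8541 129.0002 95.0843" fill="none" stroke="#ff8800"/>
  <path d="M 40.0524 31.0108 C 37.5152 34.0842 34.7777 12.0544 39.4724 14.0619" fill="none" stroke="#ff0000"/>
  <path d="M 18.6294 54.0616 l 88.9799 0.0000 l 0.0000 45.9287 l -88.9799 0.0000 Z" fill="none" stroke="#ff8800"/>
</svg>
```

G21
G90
G0 X58.0306 Y43.3641
M3 S515
G1 X68.9733 Y47.0275 F2471
G1 X92.5729 Y36.0120 F2471
G1 X116.6437 Y21.2884 F2471
G1 X129.0002 Y13.8275 F2471
M5
G0 X40.0524 Y77.9010
M3 S697
G1 X38.2312 Y79.5350 F1429
G1 X37.0504 Y85.9757 F1429
G1 X37.2257 Y92.6164 F1429
G1 X39.4724 Y94.8499 F1429
M5
G0 X18.6294 Y54.8502
M3 S515
G1 X107.6093 Y54.8502 F2471
G1 X107.6093 Y8.9215 F2471
G1 X18.6294 Y8.9215 F2471
G1 X18.6294 Y54.8502 F2471
M5
G0 X0.0000 Y0.0000

1 u = 1 mm; y_m = 108.9118 − y.

[1] `<path>` cubic bezier, #ff8800→score S515 F2471: (58.0306,43.3641) → (68.9733,47.0275) → (92.5729,36.0120) → (116.6437,21.2884) → (129.0002,13.8275)

[2] `<path>` cubic bezier, #ff0000→cut S697 F1429: (40.0524,77.9010) → (38.2312,79.5350) → (37.0504,85.9757) → (37.2257,92.6164) → (39.4724,94.8499)

[3] `<path>` rectangle, #ff8800→score S515 F2471: (18.6294,54.8502) → (107.6093,54.8502) → (107.6093,8.9215) → (18.6294,8.9215) → (18.6294,54.8502) (closed)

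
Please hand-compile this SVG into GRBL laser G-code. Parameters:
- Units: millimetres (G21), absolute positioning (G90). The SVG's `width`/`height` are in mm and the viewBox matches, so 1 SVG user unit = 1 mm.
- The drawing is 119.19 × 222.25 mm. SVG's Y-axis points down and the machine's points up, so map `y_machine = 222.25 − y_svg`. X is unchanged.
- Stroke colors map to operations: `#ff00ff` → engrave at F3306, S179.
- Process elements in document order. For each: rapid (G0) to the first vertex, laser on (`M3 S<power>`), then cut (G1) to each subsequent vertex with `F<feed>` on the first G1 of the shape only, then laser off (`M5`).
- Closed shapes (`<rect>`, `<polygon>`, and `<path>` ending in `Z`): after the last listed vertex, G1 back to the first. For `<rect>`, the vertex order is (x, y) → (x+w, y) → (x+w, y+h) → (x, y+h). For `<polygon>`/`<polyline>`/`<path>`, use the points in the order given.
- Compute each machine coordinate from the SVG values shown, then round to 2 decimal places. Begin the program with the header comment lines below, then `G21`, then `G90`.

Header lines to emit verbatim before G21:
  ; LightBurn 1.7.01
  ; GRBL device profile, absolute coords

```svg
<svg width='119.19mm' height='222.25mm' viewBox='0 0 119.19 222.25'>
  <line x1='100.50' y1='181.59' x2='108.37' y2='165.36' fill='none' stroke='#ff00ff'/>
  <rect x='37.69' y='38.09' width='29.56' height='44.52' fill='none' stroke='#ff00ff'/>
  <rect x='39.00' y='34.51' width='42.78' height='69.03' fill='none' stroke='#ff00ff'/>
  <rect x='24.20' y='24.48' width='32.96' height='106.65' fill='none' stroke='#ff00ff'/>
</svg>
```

viewBox `0 0 119.19 222.25` with mm width/height → 1 unit = 1 mm. Flip: y_m = 222.25 − y_svg.

**Shape 1** — `<line>` line segment, stroke `#ff00ff` → engrave (S179, F3306). Machine vertices: (100.50,40.66) → (108.37,56.89). Open path.

**Shape 2** — `<rect>` rectangle, stroke `#ff00ff` → engrave (S179, F3306). Machine vertices: (37.69,184.16) → (67.25,184.16) → (67.25,139.64) → (37.69,139.64) → (37.69,184.16). Closed: final G1 returns to the first vertex.

**Shape 3** — `<rect>` rectangle, stroke `#ff00ff` → engrave (S179, F3306). Machine vertices: (39.00,187.74) → (81.78,187.74) → (81.78,118.71) → (39.00,118.71) → (39.00,187.74). Closed: final G1 returns to the first vertex.

**Shape 4** — `<rect>` rectangle, stroke `#ff00ff` → engrave (S179, F3306). Machine vertices: (24.20,197.77) → (57.16,197.77) → (57.16,91.12) → (24.20,91.12) → (24.20,197.77). Closed: final G1 returns to the first vertex.

; LightBurn 1.7.01
; GRBL device profile, absolute coords
G21
G90
G0 X100.50 Y40.66
M3 S179
G1 X108.37 Y56.89 F3306
M5
G0 X37.69 Y184.16
M3 S179
G1 X67.25 Y184.16 F3306
G1 X67.25 Y139.64
G1 X37.69 Y139.64
G1 X37.69 Y184.16
M5
G0 X39.00 Y187.74
M3 S179
G1 X81.78 Y187.74 F3306
G1 X81.78 Y118.71
G1 X39.00 Y118.71
G1 X39.00 Y187.74
M5
G0 X24.20 Y197.77
M3 S179
G1 X57.16 Y197.77 F3306
G1 X57.16 Y91.12
G1 X24.20 Y91.12
G1 X24.20 Y197.77
M5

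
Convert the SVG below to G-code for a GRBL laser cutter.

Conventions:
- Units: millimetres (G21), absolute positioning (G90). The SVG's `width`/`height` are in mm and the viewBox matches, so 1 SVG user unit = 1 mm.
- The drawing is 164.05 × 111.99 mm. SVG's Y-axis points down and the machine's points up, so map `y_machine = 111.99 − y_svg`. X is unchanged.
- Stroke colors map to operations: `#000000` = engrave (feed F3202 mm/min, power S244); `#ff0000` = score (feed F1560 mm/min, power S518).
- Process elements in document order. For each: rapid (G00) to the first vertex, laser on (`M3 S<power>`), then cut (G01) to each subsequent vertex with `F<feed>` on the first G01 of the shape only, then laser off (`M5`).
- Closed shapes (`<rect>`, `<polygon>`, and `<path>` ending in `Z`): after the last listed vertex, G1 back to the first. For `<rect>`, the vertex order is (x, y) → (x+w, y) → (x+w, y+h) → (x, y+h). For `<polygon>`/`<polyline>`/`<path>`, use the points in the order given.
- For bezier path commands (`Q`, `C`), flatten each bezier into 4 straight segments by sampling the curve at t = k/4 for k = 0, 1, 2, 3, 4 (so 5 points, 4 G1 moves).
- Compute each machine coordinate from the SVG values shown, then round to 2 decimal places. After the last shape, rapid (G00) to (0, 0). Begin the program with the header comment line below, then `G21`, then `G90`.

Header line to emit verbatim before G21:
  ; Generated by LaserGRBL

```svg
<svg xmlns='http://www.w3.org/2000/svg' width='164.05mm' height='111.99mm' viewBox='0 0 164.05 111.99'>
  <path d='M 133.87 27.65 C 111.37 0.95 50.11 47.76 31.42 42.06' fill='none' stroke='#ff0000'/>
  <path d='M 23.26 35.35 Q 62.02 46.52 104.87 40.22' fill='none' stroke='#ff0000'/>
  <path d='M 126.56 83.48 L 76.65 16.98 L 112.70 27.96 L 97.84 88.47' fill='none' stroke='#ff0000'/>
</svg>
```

; Generated by LaserGRBL
G21
G90
G00 X133.87 Y84.34
M3 S518
G01 X111.00 Y92.55 F1560
G01 X81.22 Y85.01
G01 X52.15 Y73.53
G01 X31.42 Y69.93
M5
G00 X23.26 Y76.64
M3 S518
G01 X42.90 Y72.15 F1560
G01 X63.04 Y69.84
G01 X83.70 Y69.71
G01 X104.87 Y71.77
M5
G00 X126.56 Y28.51
M3 S518
G01 X76.65 Y95.01 F1560
G01 X112.70 Y84.03
G01 X97.84 Y23.52
M5
G00 X0.00 Y0.00

viewBox `0 0 164.05 111.99` with mm width/height → 1 unit = 1 mm. Flip: y_m = 111.99 − y_svg.

**Shape 1** — `<path>` cubic bezier, stroke `#ff0000` → score (S518, F1560). Control points (SVG): P0=(133.87,27.65), P1=(111.37,0.95), P2=(50.11,47.76), P3=(31.42,42.06); sampled at t=k/4. Machine vertices: (133.87,84.34) → (111.00,92.55) → (81.22,85.01) → (52.15,73.53) → (31.42,69.93). Open path.

**Shape 2** — `<path>` quadratic bezier, stroke `#ff0000` → score (S518, F1560). Control points (SVG): P0=(23.26,35.35), P1=(62.02,46.52), P2=(104.87,40.22); sampled at t=k/4. Machine vertices: (23.26,76.64) → (42.90,72.15) → (63.04,69.84) → (83.70,69.71) → (104.87,71.77). Open path.

**Shape 3** — `<path>` open polyline, stroke `#ff0000` → score (S518, F1560). Machine vertices: (126.56,28.51) → (76.65,95.01) → (112.70,84.03) → (97.84,23.52). Open path.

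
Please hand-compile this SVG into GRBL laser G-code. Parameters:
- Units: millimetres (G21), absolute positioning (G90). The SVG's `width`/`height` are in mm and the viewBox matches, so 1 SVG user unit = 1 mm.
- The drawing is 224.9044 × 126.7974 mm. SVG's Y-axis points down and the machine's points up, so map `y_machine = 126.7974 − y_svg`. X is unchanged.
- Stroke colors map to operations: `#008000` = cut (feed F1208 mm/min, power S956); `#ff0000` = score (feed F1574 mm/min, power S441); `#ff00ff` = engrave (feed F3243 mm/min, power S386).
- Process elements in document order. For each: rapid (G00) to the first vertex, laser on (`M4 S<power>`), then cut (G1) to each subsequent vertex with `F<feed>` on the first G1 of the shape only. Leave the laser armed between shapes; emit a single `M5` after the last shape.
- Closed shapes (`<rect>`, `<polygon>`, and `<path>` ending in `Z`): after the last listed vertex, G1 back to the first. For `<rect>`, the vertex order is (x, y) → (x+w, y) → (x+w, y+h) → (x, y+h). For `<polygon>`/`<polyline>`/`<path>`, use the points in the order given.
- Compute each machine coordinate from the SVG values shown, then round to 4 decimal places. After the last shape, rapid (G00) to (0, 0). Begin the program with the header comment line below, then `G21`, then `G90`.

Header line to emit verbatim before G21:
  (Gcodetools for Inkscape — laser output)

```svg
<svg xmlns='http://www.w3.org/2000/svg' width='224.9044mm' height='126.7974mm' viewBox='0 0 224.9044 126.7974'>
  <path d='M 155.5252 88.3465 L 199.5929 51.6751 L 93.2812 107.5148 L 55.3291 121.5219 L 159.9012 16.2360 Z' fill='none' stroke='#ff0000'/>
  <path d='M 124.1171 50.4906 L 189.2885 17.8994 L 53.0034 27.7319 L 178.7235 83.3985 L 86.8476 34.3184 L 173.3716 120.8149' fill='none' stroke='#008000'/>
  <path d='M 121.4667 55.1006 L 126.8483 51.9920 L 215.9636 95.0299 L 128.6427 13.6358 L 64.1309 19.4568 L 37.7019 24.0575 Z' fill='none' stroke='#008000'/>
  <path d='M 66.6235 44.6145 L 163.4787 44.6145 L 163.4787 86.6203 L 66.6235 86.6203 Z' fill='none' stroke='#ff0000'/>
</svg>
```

(Gcodetools for Inkscape — laser output)
G21
G90
G00 X155.5252 Y38.4509
M4 S441
G1 X199.5929 Y75.1223 F1574
G1 X93.2812 Y19.2826
G1 X55.3291 Y5.2755
G1 X159.9012 Y110.5614
G1 X155.5252 Y38.4509
G00 X124.1171 Y76.3068
M4 S956
G1 X189.2885 Y108.8980 F1208
G1 X53.0034 Y99.0655
G1 X178.7235 Y43.3989
G1 X86.8476 Y92.4790
G1 X173.3716 Y5.9825
G00 X121.4667 Y71.6968
M4 S956
G1 X126.8483 Y74.8054 F1208
G1 X215.9636 Y31.7675
G1 X128.6427 Y113.1616
G1 X64.1309 Y107.3406
G1 X37.7019 Y102.7399
G1 X121.4667 Y71.6968
G00 X66.6235 Y82.1829
M4 S441
G1 X163.4787 Y82.1829 F1574
G1 X163.4787 Y40.1771
G1 X66.6235 Y40.1771
G1 X66.6235 Y82.1829
M5
G00 X0.0000 Y0.0000

Since the viewBox matches the mm dimensions, user units are millimetres directly. The only transform is the Y-flip y_m = 126.7974 − y_svg.

Shape 1 is a closed polygon drawn with `<path>`. Its stroke #ff0000 means score at S441, F1574. After flipping Y the toolpath is (155.5252,38.4509) → (199.5929,75.1223) → (93.2812,19.2826) → (55.3291,5.2755) → (159.9012,110.5614) → (155.5252,38.4509), returning to the start.

Shape 2 is a open polyline drawn with `<path>`. Its stroke #008000 means cut at S956, F1208. After flipping Y the toolpath is (124.1171,76.3068) → (189.2885,108.8980) → (53.0034,99.0655) → (178.7235,43.3989) → (86.8476,92.4790) → (173.3716,5.9825).

Shape 3 is a closed polygon drawn with `<path>`. Its stroke #008000 means cut at S956, F1208. After flipping Y the toolpath is (121.4667,71.6968) → (126.8483,74.8054) → (215.9636,31.7675) → (128.6427,113.1616) → (64.1309,107.3406) → (37.7019,102.7399) → (121.4667,71.6968), returning to the start.

Shape 4 is a rectangle drawn with `<path>`. Its stroke #ff0000 means score at S441, F1574. After flipping Y the toolpath is (66.6235,82.1829) → (163.4787,82.1829) → (163.4787,40.1771) → (66.6235,40.1771) → (66.6235,82.1829), returning to the start.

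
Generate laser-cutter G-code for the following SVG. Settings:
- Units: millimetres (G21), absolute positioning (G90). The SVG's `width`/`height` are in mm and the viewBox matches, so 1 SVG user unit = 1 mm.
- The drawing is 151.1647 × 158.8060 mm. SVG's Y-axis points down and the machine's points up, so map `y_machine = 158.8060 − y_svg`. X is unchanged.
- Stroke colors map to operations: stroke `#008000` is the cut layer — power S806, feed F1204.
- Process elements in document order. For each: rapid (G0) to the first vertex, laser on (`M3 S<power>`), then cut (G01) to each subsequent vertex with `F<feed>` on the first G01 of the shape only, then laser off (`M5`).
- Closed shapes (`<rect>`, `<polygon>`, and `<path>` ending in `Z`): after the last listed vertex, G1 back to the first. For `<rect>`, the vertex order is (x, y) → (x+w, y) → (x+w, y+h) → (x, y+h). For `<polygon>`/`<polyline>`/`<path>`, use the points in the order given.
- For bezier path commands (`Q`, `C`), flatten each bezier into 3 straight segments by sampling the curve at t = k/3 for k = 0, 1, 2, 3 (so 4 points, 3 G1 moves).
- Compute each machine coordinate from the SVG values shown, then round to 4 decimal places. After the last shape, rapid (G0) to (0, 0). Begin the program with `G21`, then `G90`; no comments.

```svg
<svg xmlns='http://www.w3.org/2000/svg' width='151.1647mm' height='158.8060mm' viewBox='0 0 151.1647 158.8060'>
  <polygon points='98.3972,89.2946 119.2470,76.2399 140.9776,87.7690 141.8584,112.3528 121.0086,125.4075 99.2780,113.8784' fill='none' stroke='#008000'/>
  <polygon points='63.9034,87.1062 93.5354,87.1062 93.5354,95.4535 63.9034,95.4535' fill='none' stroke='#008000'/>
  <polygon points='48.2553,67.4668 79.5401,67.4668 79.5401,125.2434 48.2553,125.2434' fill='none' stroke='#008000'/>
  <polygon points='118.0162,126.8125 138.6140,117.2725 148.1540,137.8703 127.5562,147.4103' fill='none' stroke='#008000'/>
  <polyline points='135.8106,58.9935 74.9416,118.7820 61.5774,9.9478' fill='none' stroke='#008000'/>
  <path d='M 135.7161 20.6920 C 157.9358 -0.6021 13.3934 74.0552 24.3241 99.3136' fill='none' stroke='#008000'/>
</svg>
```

G21
G90
G0 X98.3972 Y69.5114
M3 S806
G01 X119.2470 Y82.5661 F1204
G01 X140.9776 Y71.0370
G01 X141.8584 Y46.4532
G01 X121.0086 Y33.3985
G01 X99.2780 Y44.9276
G01 X98.3972 Y69.5114
M5
G0 X63.9034 Y71.6998
M3 S806
G01 X93.5354 Y71.6998 F1204
G01 X93.5354 Y63.3525
G01 X63.9034 Y63.3525
G01 X63.9034 Y71.6998
M5
G0 X48.2553 Y91.3392
M3 S806
G01 X79.5401 Y91.3392 F1204
G01 X79.5401 Y33.5626
G01 X48.2553 Y33.5626
G01 X48.2553 Y91.3392
M5
G0 X118.0162 Y31.9935
M3 S806
G01 X138.6140 Y41.5335 F1204
G01 X148.1540 Y20.9357
G01 X127.5562 Y11.3957
G01 X118.0162 Y31.9935
M5
G0 X135.8106 Y99.8125
M3 S806
G01 X74.9416 Y40.0240 F1204
G01 X61.5774 Y148.8582
M5
G0 X135.7161 Y138.1140
M3 S806
G01 X114.2831 Y132.8076 F1204
G01 X53.2831 Y95.8338
G01 X24.3241 Y59.4924
M5
G0 X0.0000 Y0.0000

Since the viewBox matches the mm dimensions, user units are millimetres directly. The only transform is the Y-flip y_m = 158.8060 − y_svg.

Shape 1 is a regular polygon drawn with `<polygon>`. Its stroke #008000 means cut at S806, F1204. After flipping Y the toolpath is (98.3972,69.5114) → (119.2470,82.5661) → (140.9776,71.0370) → (141.8584,46.4532) → (121.0086,33.3985) → (99.2780,44.9276) → (98.3972,69.5114), returning to the start.

Shape 2 is a rectangle drawn with `<polygon>`. Its stroke #008000 means cut at S806, F1204. After flipping Y the toolpath is (63.9034,71.6998) → (93.5354,71.6998) → (93.5354,63.3525) → (63.9034,63.3525) → (63.9034,71.6998), returning to the start.

Shape 3 is a rectangle drawn with `<polygon>`. Its stroke #008000 means cut at S806, F1204. After flipping Y the toolpath is (48.2553,91.3392) → (79.5401,91.3392) → (79.5401,33.5626) → (48.2553,33.5626) → (48.2553,91.3392), returning to the start.

Shape 4 is a regular polygon drawn with `<polygon>`. Its stroke #008000 means cut at S806, F1204. After flipping Y the toolpath is (118.0162,31.9935) → (138.6140,41.5335) → (148.1540,20.9357) → (127.5562,11.3957) → (118.0162,31.9935), returning to the start.

Shape 5 is a open polyline drawn with `<polyline>`. Its stroke #008000 means cut at S806, F1204. After flipping Y the toolpath is (135.8106,99.8125) → (74.9416,40.0240) → (61.5774,148.8582).

Shape 6 is a cubic bezier drawn with `<path>`. Its stroke #008000 means cut at S806, F1204. After flipping Y the toolpath is (135.7161,138.1140) → (114.2831,132.8076) → (53.2831,95.8338) → (24.3241,59.4924).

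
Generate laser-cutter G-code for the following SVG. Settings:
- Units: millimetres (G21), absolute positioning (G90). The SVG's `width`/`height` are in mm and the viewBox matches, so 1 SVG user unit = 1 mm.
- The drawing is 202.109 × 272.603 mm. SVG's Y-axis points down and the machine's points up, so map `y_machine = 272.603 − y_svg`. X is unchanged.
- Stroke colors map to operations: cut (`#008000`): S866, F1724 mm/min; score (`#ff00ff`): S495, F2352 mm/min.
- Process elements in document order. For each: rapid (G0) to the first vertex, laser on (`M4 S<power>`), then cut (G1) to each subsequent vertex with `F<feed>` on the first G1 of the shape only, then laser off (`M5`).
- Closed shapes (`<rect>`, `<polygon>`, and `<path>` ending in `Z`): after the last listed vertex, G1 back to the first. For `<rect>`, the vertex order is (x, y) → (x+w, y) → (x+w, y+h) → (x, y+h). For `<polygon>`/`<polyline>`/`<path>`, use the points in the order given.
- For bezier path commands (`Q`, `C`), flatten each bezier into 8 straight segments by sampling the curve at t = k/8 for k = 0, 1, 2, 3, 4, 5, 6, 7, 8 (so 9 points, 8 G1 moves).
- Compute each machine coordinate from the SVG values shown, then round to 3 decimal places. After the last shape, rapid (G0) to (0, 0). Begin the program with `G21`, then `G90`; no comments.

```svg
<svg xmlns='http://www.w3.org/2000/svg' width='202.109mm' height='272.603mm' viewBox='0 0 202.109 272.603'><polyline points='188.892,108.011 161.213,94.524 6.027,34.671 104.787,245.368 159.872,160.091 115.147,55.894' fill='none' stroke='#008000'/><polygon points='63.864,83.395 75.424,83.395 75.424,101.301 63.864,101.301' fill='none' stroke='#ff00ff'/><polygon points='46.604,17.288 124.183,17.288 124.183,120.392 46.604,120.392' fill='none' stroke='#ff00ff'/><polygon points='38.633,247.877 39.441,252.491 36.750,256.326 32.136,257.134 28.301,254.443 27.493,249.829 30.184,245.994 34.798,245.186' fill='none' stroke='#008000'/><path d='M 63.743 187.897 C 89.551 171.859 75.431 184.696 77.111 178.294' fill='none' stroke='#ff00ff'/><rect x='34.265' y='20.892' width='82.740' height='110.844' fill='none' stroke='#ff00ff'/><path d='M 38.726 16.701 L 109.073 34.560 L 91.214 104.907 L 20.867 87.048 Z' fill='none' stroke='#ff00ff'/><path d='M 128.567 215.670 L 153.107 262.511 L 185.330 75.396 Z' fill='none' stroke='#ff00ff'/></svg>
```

viewBox `0 0 202.109 272.603` with mm width/height → 1 unit = 1 mm. Flip: y_m = 272.603 − y_svg.

**Shape 1** — `<polyline>` open polyline, stroke `#008000` → cut (S866, F1724). Machine vertices: (188.892,164.592) → (161.213,178.079) → (6.027,237.932) → (104.787,27.235) → (159.872,112.512) → (115.147,216.709). Open path.

**Shape 2** — `<polygon>` rectangle, stroke `#ff00ff` → score (S495, F2352). Machine vertices: (63.864,189.208) → (75.424,189.208) → (75.424,171.302) → (63.864,171.302) → (63.864,189.208). Closed: final G1 returns to the first vertex.

**Shape 3** — `<polygon>` rectangle, stroke `#ff00ff` → score (S495, F2352). Machine vertices: (46.604,255.315) → (124.183,255.315) → (124.183,152.211) → (46.604,152.211) → (46.604,255.315). Closed: final G1 returns to the first vertex.

**Shape 4** — `<polygon>` regular polygon, stroke `#008000` → cut (S866, F1724). Machine vertices: (38.633,24.726) → (39.441,20.112) → (36.750,16.277) → (32.136,15.469) → (28.301,18.160) → (27.493,22.774) → (30.184,26.609) → (34.798,27.417) → (38.633,24.726). Closed: final G1 returns to the first vertex.

**Shape 5** — `<path>` cubic bezier, stroke `#ff00ff` → score (S495, F2352). Control points (SVG): P0=(63.743,187.897), P1=(89.551,171.859), P2=(75.431,184.696), P3=(77.111,178.294); sampled at t=k/8. Machine vertices: (63.743,84.706) → (71.658,89.461) → (76.483,92.072) → (78.871,93.104) → (79.475,93.121) → (78.948,92.686) → (77.943,92.363) → (77.113,92.716) → (77.111,94.309). Open path.

**Shape 6** — `<rect>` rectangle, stroke `#ff00ff` → score (S495, F2352). Machine vertices: (34.265,251.711) → (117.005,251.711) → (117.005,140.867) → (34.265,140.867) → (34.265,251.711). Closed: final G1 returns to the first vertex.

**Shape 7** — `<path>` regular polygon, stroke `#ff00ff` → score (S495, F2352). Machine vertices: (38.726,255.902) → (109.073,238.043) → (91.214,167.696) → (20.867,185.555) → (38.726,255.902). Closed: final G1 returns to the first vertex.

**Shape 8** — `<path>` closed polygon, stroke `#ff00ff` → score (S495, F2352). Machine vertices: (128.567,56.933) → (153.107,10.092) → (185.330,197.207) → (128.567,56.933). Closed: final G1 returns to the first vertex.

G21
G90
G0 X188.892 Y164.592
M4 S866
G1 X161.213 Y178.079 F1724
G1 X6.027 Y237.932
G1 X104.787 Y27.235
G1 X159.872 Y112.512
G1 X115.147 Y216.709
M5
G0 X63.864 Y189.208
M4 S495
G1 X75.424 Y189.208 F2352
G1 X75.424 Y171.302
G1 X63.864 Y171.302
G1 X63.864 Y189.208
M5
G0 X46.604 Y255.315
M4 S495
G1 X124.183 Y255.315 F2352
G1 X124.183 Y152.211
G1 X46.604 Y152.211
G1 X46.604 Y255.315
M5
G0 X38.633 Y24.726
M4 S866
G1 X39.441 Y20.112 F1724
G1 X36.750 Y16.277
G1 X32.136 Y15.469
G1 X28.301 Y18.160
G1 X27.493 Y22.774
G1 X30.184 Y26.609
G1 X34.798 Y27.417
G1 X38.633 Y24.726
M5
G0 X63.743 Y84.706
M4 S495
G1 X71.658 Y89.461 F2352
G1 X76.483 Y92.072
G1 X78.871 Y93.104
G1 X79.475 Y93.121
G1 X78.948 Y92.686
G1 X77.943 Y92.363
G1 X77.113 Y92.716
G1 X77.111 Y94.309
M5
G0 X34.265 Y251.711
M4 S495
G1 X117.005 Y251.711 F2352
G1 X117.005 Y140.867
G1 X34.265 Y140.867
G1 X34.265 Y251.711
M5
G0 X38.726 Y255.902
M4 S495
G1 X109.073 Y238.043 F2352
G1 X91.214 Y167.696
G1 X20.867 Y185.555
G1 X38.726 Y255.902
M5
G0 X128.567 Y56.933
M4 S495
G1 X153.107 Y10.092 F2352
G1 X185.330 Y197.207
G1 X128.567 Y56.933
M5
G0 X0.000 Y0.000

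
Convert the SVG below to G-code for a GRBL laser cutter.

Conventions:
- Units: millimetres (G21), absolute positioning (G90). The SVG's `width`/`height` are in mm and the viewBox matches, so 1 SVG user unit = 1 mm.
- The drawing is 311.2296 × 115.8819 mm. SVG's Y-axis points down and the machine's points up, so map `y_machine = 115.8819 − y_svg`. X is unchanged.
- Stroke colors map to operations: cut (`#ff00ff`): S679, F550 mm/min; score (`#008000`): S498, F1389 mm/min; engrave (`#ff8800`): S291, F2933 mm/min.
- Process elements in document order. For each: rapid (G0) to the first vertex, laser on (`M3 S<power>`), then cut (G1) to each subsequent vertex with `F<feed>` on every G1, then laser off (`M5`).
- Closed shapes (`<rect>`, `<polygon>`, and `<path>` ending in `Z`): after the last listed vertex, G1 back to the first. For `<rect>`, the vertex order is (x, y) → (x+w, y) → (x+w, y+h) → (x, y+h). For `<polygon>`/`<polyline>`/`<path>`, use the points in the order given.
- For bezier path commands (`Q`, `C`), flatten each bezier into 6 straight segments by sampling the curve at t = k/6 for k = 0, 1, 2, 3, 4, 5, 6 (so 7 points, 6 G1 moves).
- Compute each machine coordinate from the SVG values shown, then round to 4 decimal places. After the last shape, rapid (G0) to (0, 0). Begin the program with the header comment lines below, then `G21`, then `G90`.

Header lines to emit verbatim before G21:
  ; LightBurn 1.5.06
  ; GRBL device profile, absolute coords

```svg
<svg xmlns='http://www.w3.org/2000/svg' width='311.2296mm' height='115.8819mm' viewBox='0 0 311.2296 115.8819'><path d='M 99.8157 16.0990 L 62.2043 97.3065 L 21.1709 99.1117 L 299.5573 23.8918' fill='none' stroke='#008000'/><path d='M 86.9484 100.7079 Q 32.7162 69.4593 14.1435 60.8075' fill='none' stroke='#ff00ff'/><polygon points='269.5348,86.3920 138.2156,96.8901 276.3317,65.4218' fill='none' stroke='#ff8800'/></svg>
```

viewBox `0 0 311.2296 115.8819` with mm width/height → 1 unit = 1 mm. Flip: y_m = 115.8819 − y_svg.

**Shape 1** — `<path>` open polyline, stroke `#008000` → score (S498, F1389). Machine vertices: (99.8157,99.7829) → (62.2043,18.5754) → (21.1709,16.7702) → (299.5573,91.9901). Open path.

**Shape 2** — `<path>` quadratic bezier, stroke `#ff00ff` → cut (S679, F550). Control points (SVG): P0=(86.9484,100.7079), P1=(32.7162,69.4593), P2=(14.1435,60.8075); sampled at t=k/6. Machine vertices: (86.9484,15.1740) → (69.8615,24.9625) → (54.7558,33.4956) → (41.6311,40.7734) → (30.4875,46.7958) → (21.3249,51.5628) → (14.1435,55.0744). Open path.

**Shape 3** — `<polygon>` closed polygon, stroke `#ff8800` → engrave (S291, F2933). Machine vertices: (269.5348,29.4899) → (138.2156,18.9918) → (276.3317,50.4601) → (269.5348,29.4899). Closed: final G1 returns to the first vertex.

; LightBurn 1.5.06
; GRBL device profile, absolute coords
G21
G90
G0 X99.8157 Y99.7829
M3 S498
G1 X62.2043 Y18.5754 F1389
G1 X21.1709 Y16.7702 F1389
G1 X299.5573 Y91.9901 F1389
M5
G0 X86.9484 Y15.1740
M3 S679
G1 X69.8615 Y24.9625 F550
G1 X54.7558 Y33.4956 F550
G1 X41.6311 Y40.7734 F550
G1 X30.4875 Y46.7958 F550
G1 X21.3249 Y51.5628 F550
G1 X14.1435 Y55.0744 F550
M5
G0 X269.5348 Y29.4899
M3 S291
G1 X138.2156 Y18.9918 F2933
G1 X276.3317 Y50.4601 F2933
G1 X269.5348 Y29.4899 F2933
M5
G0 X0.0000 Y0.0000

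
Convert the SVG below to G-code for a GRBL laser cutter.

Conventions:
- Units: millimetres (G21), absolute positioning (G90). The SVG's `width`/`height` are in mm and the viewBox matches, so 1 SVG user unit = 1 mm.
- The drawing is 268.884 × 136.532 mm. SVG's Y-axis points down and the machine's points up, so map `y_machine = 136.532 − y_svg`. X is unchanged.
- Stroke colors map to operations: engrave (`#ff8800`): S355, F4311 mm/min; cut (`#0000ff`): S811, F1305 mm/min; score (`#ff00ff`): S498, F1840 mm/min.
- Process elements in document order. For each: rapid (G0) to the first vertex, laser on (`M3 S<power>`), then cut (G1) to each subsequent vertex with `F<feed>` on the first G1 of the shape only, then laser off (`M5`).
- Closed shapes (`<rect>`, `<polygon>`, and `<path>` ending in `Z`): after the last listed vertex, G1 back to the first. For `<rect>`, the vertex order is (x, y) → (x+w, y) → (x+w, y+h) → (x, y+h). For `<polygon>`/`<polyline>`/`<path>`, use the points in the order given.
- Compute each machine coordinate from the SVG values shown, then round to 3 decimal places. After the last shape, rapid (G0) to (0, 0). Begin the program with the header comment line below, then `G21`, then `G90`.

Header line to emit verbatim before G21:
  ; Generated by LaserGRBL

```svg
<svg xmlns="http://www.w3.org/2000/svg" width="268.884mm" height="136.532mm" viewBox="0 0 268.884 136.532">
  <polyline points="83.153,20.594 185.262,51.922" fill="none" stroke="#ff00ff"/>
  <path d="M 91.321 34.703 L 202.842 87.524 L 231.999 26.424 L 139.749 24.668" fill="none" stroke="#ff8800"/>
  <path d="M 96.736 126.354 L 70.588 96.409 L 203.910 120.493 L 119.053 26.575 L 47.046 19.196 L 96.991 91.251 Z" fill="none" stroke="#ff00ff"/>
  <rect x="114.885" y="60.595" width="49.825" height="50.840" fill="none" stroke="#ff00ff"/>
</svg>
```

; Generated by LaserGRBL
G21
G90
G0 X83.153 Y115.938
M3 S498
G1 X185.262 Y84.610 F1840
M5
G0 X91.321 Y101.829
M3 S355
G1 X202.842 Y49.008 F4311
G1 X231.999 Y110.108
G1 X139.749 Y111.864
M5
G0 X96.736 Y10.178
M3 S498
G1 X70.588 Y40.123 F1840
G1 X203.910 Y16.039
G1 X119.053 Y109.957
G1 X47.046 Y117.336
G1 X96.991 Y45.281
G1 X96.736 Y10.178
M5
G0 X114.885 Y75.937
M3 S498
G1 X164.710 Y75.937 F1840
G1 X164.710 Y25.097
G1 X114.885 Y25.097
G1 X114.885 Y75.937
M5
G0 X0.000 Y0.000

1 u = 1 mm; y_m = 136.532 − y.

[1] `<polyline>` line segment, #ff00ff→score S498 F1840: (83.153,115.938) → (185.262,84.610)

[2] `<path>` open polyline, #ff8800→engrave S355 F4311: (91.321,101.829) → (202.842,49.008) → (231.999,110.108) → (139.749,111.864)

[3] `<path>` closed polygon, #ff00ff→score S498 F1840: (96.736,10.178) → (70.588,40.123) → (203.910,16.039) → (119.053,109.957) → (47.046,117.336) → (96.991,45.281) → (96.736,10.178) (closed)

[4] `<rect>` rectangle, #ff00ff→score S498 F1840: (114.885,75.937) → (164.710,75.937) → (164.710,25.097) → (114.885,25.097) → (114.885,75.937) (closed)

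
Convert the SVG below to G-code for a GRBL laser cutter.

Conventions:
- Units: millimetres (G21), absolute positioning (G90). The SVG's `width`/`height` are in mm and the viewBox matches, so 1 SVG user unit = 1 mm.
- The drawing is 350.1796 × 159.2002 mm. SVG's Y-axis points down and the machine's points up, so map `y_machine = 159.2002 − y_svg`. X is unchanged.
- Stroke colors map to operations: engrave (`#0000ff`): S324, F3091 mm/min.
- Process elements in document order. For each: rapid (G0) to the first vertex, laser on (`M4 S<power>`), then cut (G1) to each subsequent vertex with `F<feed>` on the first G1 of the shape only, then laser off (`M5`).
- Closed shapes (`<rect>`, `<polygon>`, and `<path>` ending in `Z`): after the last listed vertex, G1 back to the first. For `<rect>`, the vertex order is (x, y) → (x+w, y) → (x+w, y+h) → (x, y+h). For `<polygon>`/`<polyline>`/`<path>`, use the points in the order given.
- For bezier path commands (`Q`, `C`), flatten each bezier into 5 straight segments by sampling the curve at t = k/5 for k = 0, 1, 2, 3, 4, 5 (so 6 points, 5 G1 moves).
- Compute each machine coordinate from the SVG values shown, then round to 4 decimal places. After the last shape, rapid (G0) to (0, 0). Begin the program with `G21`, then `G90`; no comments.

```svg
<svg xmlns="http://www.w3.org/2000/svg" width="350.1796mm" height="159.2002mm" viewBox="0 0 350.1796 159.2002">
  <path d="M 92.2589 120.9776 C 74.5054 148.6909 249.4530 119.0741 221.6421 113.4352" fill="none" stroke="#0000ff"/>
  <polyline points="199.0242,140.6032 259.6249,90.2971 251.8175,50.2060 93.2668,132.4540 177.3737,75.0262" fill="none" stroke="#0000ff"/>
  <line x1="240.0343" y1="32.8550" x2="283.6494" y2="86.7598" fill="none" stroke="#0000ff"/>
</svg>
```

G21
G90
G0 X92.2589 Y38.2226
M4 S324
G1 X101.5673 Y27.8238 F3091
G1 X138.1418 Y27.2814
G1 X183.0005 Y32.6926
G1 X217.1613 Y40.1548
G1 X221.6421 Y45.7650
M5
G0 X199.0242 Y18.5970
M4 S324
G1 X259.6249 Y68.9031 F3091
G1 X251.8175 Y108.9942
G1 X93.2668 Y26.7462
G1 X177.3737 Y84.1740
M5
G0 X240.0343 Y126.3452
M4 S324
G1 X283.6494 Y72.4404 F3091
M5
G0 X0.0000 Y0.0000

Since the viewBox matches the mm dimensions, user units are millimetres directly. The only transform is the Y-flip y_m = 159.2002 − y_svg.

Shape 1 is a cubic bezier drawn with `<path>`. Its stroke #0000ff means engrave at S324, F3091. After flipping Y the toolpath is (92.2589,38.2226) → (101.5673,27.8238) → (138.1418,27.2814) → (183.0005,32.6926) → (217.1613,40.1548) → (221.6421,45.7650).

Shape 2 is a open polyline drawn with `<polyline>`. Its stroke #0000ff means engrave at S324, F3091. After flipping Y the toolpath is (199.0242,18.5970) → (259.6249,68.9031) → (251.8175,108.9942) → (93.2668,26.7462) → (177.3737,84.1740).

Shape 3 is a line segment drawn with `<line>`. Its stroke #0000ff means engrave at S324, F3091. After flipping Y the toolpath is (240.0343,126.3452) → (283.6494,72.4404).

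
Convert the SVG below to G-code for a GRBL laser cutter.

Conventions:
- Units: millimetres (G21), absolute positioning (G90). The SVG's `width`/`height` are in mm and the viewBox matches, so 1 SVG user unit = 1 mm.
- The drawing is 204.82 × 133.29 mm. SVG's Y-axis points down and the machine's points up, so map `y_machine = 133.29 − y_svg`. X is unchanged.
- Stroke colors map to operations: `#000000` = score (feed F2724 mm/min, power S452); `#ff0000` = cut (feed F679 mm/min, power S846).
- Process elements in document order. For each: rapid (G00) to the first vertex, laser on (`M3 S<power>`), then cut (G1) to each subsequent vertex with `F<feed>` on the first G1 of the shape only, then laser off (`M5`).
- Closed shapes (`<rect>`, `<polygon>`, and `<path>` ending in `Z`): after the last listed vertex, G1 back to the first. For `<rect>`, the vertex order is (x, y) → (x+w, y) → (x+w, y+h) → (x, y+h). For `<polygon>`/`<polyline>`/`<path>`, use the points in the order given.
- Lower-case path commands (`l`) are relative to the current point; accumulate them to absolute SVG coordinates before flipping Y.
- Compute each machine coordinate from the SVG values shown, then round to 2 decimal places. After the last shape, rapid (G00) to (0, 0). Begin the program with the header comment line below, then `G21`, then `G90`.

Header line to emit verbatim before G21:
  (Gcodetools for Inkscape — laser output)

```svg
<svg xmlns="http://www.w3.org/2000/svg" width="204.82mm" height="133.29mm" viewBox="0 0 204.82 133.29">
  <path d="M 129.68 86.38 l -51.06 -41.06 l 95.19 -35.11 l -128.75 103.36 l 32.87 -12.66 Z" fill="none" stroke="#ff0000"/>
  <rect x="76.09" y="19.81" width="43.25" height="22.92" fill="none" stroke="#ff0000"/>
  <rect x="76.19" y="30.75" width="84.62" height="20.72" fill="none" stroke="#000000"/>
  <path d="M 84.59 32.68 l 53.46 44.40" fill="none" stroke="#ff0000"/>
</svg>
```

(Gcodetools for Inkscape — laser output)
G21
G90
G00 X129.68 Y46.91
M3 S846
G1 X78.62 Y87.97 F679
G1 X173.81 Y123.08
G1 X45.06 Y19.72
G1 X77.93 Y32.38
G1 X129.68 Y46.91
M5
G00 X76.09 Y113.48
M3 S846
G1 X119.34 Y113.48 F679
G1 X119.34 Y90.56
G1 X76.09 Y90.56
G1 X76.09 Y113.48
M5
G00 X76.19 Y102.54
M3 S452
G1 X160.81 Y102.54 F2724
G1 X160.81 Y81.82
G1 X76.19 Y81.82
G1 X76.19 Y102.54
M5
G00 X84.59 Y100.61
M3 S846
G1 X138.05 Y56.21 F679
M5
G00 X0.00 Y0.00

Since the viewBox matches the mm dimensions, user units are millimetres directly. The only transform is the Y-flip y_m = 133.29 − y_svg.

Shape 1 is a closed polygon drawn with `<path>`. Its stroke #ff0000 means cut at S846, F679. After flipping Y the toolpath is (129.68,46.91) → (78.62,87.97) → (173.81,123.08) → (45.06,19.72) → (77.93,32.38) → (129.68,46.91), returning to the start.

Shape 2 is a rectangle drawn with `<rect>`. Its stroke #ff0000 means cut at S846, F679. After flipping Y the toolpath is (76.09,113.48) → (119.34,113.48) → (119.34,90.56) → (76.09,90.56) → (76.09,113.48), returning to the start.

Shape 3 is a rectangle drawn with `<rect>`. Its stroke #000000 means score at S452, F2724. After flipping Y the toolpath is (76.19,102.54) → (160.81,102.54) → (160.81,81.82) → (76.19,81.82) → (76.19,102.54), returning to the start.

Shape 4 is a line segment drawn with `<path>`. Its stroke #ff0000 means cut at S846, F679. After flipping Y the toolpath is (84.59,100.61) → (138.05,56.21).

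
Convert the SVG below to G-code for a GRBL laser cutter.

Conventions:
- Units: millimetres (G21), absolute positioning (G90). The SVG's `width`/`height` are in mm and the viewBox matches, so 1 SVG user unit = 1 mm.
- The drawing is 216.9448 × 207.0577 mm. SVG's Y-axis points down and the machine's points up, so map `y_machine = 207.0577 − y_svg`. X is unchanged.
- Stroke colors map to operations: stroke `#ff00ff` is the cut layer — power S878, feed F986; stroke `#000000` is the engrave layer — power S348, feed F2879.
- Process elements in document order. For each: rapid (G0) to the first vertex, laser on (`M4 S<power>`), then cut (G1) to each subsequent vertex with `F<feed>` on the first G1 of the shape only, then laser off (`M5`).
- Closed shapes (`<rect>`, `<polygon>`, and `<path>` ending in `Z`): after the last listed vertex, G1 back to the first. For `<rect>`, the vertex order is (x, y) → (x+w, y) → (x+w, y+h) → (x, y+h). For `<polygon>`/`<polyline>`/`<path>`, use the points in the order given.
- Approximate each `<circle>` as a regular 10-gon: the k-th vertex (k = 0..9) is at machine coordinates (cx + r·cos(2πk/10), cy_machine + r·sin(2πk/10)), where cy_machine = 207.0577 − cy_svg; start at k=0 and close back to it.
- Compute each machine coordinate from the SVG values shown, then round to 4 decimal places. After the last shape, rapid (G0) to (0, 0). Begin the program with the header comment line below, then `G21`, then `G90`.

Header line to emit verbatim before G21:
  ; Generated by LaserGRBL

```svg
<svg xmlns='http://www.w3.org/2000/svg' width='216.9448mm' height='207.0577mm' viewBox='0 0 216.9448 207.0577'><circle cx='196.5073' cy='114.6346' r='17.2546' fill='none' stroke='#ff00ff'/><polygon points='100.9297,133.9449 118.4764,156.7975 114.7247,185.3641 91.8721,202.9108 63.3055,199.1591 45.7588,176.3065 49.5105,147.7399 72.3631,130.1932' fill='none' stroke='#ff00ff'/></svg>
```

1 u = 1 mm; y_m = 207.0577 − y.

[1] `<circle>` circle, #ff00ff→cut S878 F986: (213.7619,92.4231) → (210.4666,102.5651) → (201.8393,108.8332) → (191.1753,108.8332) → (182.5480,102.5651) → (179.2527,92.4231) → (182.5480,82.2811) → (191.1753,76.0130) → (201.8393,76.0130) → (210.4666,82.2811) → (213.7619,92.4231) (closed)

[2] `<polygon>` regular polygon, #ff00ff→cut S878 F986: (100.9297,73.1128) → (118.4764,50.2602) → (114.7247,21.6936) → (91.8721,4.1469) → (63.3055,7.8986) → (45.7588,30.7512) → (49.5105,59.3178) → (72.3631,76.8645) → (100.9297,73.1128) (closed)

; Generated by LaserGRBL
G21
G90
G0 X213.7619 Y92.4231
M4 S878
G1 X210.4666 Y102.5651 F986
G1 X201.8393 Y108.8332
G1 X191.1753 Y108.8332
G1 X182.5480 Y102.5651
G1 X179.2527 Y92.4231
G1 X182.5480 Y82.2811
G1 X191.1753 Y76.0130
G1 X201.8393 Y76.0130
G1 X210.4666 Y82.2811
G1 X213.7619 Y92.4231
M5
G0 X100.9297 Y73.1128
M4 S878
G1 X118.4764 Y50.2602 F986
G1 X114.7247 Y21.6936
G1 X91.8721 Y4.1469
G1 X63.3055 Y7.8986
G1 X45.7588 Y30.7512
G1 X49.5105 Y59.3178
G1 X72.3631 Y76.8645
G1 X100.9297 Y73.1128
M5
G0 X0.0000 Y0.0000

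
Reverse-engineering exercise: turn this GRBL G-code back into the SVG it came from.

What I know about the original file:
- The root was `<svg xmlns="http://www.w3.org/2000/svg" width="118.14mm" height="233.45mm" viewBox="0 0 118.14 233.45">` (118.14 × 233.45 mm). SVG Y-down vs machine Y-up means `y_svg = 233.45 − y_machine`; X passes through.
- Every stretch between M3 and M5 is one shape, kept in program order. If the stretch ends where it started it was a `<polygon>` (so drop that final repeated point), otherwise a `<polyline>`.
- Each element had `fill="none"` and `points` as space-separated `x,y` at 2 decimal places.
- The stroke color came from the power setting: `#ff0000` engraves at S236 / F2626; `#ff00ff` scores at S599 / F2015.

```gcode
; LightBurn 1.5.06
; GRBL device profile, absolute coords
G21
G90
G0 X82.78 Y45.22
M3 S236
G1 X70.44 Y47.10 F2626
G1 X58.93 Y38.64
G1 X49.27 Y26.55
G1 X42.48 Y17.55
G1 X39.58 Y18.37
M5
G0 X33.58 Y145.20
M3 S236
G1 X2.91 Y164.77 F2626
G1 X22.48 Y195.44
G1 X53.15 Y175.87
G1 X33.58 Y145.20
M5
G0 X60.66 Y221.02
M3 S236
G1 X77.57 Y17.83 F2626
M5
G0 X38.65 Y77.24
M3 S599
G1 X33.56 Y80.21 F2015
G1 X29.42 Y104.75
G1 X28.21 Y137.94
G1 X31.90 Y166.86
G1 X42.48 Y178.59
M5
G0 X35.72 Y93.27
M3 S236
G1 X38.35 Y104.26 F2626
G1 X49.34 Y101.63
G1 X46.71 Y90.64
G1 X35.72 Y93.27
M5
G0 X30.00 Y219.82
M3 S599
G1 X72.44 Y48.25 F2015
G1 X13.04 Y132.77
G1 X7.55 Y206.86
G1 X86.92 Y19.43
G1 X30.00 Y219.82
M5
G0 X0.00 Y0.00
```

Machine Y-up, SVG Y-down with viewBox height 233.45, so y_svg = 233.45 − y_machine; X carries over.

Run 1: power S236 maps to stroke `#ff0000` (engrave). The run is open, so emit a `<polyline>` with points (Y-flipped): 82.78,188.23 70.44,186.35 58.93,194.81 49.27,206.90 42.48,215.90 39.58,215.08.

Run 2: the run's S236 means `#ff0000` (engrave). The run returns to its start, so emit a `<polygon>` with points (Y-flipped): 33.58,88.25 2.91,68.68 22.48,38.01 53.15,57.58.

Run 3: S236 ⇒ engrave layer `#ff0000`. The run is open, so emit a `<polyline>` with points (Y-flipped): 60.66,12.43 77.57,215.62.

Run 4: the run's S599 means `#ff00ff` (score). The run is open, so emit a `<polyline>` with points (Y-flipped): 38.65,156.21 33.56,153.24 29.42,128.70 28.21,95.51 31.90,66.59 42.48,54.86.

Run 5: power S236 maps to stroke `#ff0000` (engrave). The run returns to its start, so emit a `<polygon>` with points (Y-flipped): 35.72,140.18 38.35,129.19 49.34,131.82 46.71,142.81.

Run 6: the run's S599 means `#ff00ff` (score). The run returns to its start, so emit a `<polygon>` with points (Y-flipped): 30.00,13.63 72.44,185.20 13.04,100.68 7.55,26.59 86.92,214.02.

<svg xmlns="http://www.w3.org/2000/svg" width="118.14mm" height="233.45mm" viewBox="0 0 118.14 233.45">
  <polyline points="82.78,188.23 70.44,186.35 58.93,194.81 49.27,206.90 42.48,215.90 39.58,215.08" fill="none" stroke="#ff0000"/>
  <polygon points="33.58,88.25 2.91,68.68 22.48,38.01 53.15,57.58" fill="none" stroke="#ff0000"/>
  <polyline points="60.66,12.43 77.57,215.62" fill="none" stroke="#ff0000"/>
  <polyline points="38.65,156.21 33.56,153.24 29.42,128.70 28.21,95.51 31.90,66.59 42.48,54.86" fill="none" stroke="#ff00ff"/>
  <polygon points="35.72,140.18 38.35,129.19 49.34,131.82 46.71,142.81" fill="none" stroke="#ff0000"/>
  <polygon points="30.00,13.63 72.44,185.20 13.04,100.68 7.55,26.59 86.92,214.02" fill="none" stroke="#ff00ff"/>
</svg>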